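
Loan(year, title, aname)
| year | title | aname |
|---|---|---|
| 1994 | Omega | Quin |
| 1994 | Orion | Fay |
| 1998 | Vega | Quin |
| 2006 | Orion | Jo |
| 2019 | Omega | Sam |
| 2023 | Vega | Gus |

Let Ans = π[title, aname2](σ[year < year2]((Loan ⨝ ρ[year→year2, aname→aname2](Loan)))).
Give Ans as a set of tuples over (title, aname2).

{(Omega, Sam), (Orion, Jo), (Vega, Gus)}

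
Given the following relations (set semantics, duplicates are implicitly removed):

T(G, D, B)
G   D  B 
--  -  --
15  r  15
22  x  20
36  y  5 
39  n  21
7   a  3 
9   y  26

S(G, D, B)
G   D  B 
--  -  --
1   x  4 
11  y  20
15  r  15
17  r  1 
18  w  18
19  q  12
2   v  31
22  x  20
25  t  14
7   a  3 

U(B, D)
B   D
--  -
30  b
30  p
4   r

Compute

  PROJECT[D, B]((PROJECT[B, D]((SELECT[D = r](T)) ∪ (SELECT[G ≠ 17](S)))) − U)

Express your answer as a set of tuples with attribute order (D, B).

{(a, 3), (q, 12), (r, 15), (t, 14), (v, 31), (w, 18), (x, 20), (x, 4), (y, 20)}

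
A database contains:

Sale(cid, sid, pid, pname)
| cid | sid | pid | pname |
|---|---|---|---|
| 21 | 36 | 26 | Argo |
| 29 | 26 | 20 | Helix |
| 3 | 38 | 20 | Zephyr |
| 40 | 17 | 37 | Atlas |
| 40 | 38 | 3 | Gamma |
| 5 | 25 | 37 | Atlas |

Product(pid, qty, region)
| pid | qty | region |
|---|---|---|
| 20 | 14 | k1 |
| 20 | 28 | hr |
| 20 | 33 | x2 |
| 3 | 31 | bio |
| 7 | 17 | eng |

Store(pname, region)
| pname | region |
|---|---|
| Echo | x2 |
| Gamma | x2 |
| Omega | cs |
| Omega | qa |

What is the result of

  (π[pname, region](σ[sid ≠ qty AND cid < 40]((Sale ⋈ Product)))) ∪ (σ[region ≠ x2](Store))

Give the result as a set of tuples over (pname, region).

Natural join on pid: {(29, 26, 20, Helix, 14, k1), (29, 26, 20, Helix, 28, hr), (29, 26, 20, Helix, 33, x2), (3, 38, 20, Zephyr, 14, k1), (3, 38, 20, Zephyr, 28, hr), (3, 38, 20, Zephyr, 33, x2), (40, 38, 3, Gamma, 31, bio)}
σ[sid ≠ qty AND cid < 40]: keep tuples satisfying sid ≠ qty AND cid < 40 → {(29, 26, 20, Helix, 14, k1), (29, 26, 20, Helix, 28, hr), (29, 26, 20, Helix, 33, x2), (3, 38, 20, Zephyr, 14, k1), (3, 38, 20, Zephyr, 28, hr), (3, 38, 20, Zephyr, 33, x2)}
Projecting to pname, region: {(Helix, hr), (Helix, k1), (Helix, x2), (Zephyr, hr), (Zephyr, k1), (Zephyr, x2)}
σ[region ≠ x2]: keep tuples satisfying region ≠ x2 → {(Omega, cs), (Omega, qa)}
Taking the union: {(Helix, hr), (Helix, k1), (Helix, x2), (Omega, cs), (Omega, qa), (Zephyr, hr), (Zephyr, k1), (Zephyr, x2)}

{(Helix, hr), (Helix, k1), (Helix, x2), (Omega, cs), (Omega, qa), (Zephyr, hr), (Zephyr, k1), (Zephyr, x2)}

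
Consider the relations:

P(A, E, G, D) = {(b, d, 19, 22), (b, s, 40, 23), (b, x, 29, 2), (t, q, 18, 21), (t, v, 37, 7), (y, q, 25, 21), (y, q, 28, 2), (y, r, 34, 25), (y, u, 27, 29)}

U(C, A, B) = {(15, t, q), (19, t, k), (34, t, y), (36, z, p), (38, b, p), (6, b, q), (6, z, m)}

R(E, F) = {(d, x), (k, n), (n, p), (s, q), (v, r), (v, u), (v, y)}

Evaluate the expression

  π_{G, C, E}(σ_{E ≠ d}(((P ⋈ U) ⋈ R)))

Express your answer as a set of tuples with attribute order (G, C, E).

Natural join on A: {(b, d, 19, 22, 38, p), (b, d, 19, 22, 6, q), (b, s, 40, 23, 38, p), (b, s, 40, 23, 6, q), (b, x, 29, 2, 38, p), (b, x, 29, 2, 6, q), (t, q, 18, 21, 15, q), (t, q, 18, 21, 19, k), (t, q, 18, 21, 34, y), (t, v, 37, 7, 15, q), (t, v, 37, 7, 19, k), (t, v, 37, 7, 34, y)}
Natural join on E: {(b, d, 19, 22, 38, p, x), (b, d, 19, 22, 6, q, x), (b, s, 40, 23, 38, p, q), (b, s, 40, 23, 6, q, q), (t, v, 37, 7, 15, q, r), (t, v, 37, 7, 15, q, u), (t, v, 37, 7, 15, q, y), (t, v, 37, 7, 19, k, r), (t, v, 37, 7, 19, k, u), (t, v, 37, 7, 19, k, y), (t, v, 37, 7, 34, y, r), (t, v, 37, 7, 34, y, u), (t, v, 37, 7, 34, y, y)}
Selection E ≠ d: {(b, s, 40, 23, 38, p, q), (b, s, 40, 23, 6, q, q), (t, v, 37, 7, 15, q, r), (t, v, 37, 7, 15, q, u), (t, v, 37, 7, 15, q, y), (t, v, 37, 7, 19, k, r), (t, v, 37, 7, 19, k, u), (t, v, 37, 7, 19, k, y), (t, v, 37, 7, 34, y, r), (t, v, 37, 7, 34, y, u), (t, v, 37, 7, 34, y, y)}
π_{G, C, E} gives {(37, 15, v), (37, 19, v), (37, 34, v), (40, 38, s), (40, 6, s)} (6 duplicate(s) eliminated).

{(37, 15, v), (37, 19, v), (37, 34, v), (40, 38, s), (40, 6, s)}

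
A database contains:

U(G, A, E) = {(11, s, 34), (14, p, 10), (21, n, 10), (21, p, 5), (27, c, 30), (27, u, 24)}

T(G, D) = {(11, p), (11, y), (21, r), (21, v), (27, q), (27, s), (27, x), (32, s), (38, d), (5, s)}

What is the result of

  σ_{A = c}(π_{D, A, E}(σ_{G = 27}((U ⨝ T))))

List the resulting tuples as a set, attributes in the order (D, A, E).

{(q, c, 30), (s, c, 30), (x, c, 30)}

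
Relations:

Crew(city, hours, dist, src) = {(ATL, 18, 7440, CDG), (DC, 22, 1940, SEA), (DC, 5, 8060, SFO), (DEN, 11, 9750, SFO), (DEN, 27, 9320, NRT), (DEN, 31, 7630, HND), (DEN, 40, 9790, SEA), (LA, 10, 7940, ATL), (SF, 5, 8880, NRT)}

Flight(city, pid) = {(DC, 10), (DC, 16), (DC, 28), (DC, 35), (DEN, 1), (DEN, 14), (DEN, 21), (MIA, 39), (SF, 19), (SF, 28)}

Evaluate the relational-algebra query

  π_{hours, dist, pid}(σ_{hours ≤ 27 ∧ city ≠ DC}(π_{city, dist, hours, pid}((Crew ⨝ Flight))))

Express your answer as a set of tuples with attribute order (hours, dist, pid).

{(11, 9750, 1), (11, 9750, 14), (11, 9750, 21), (27, 9320, 1), (27, 9320, 14), (27, 9320, 21), (5, 8880, 19), (5, 8880, 28)}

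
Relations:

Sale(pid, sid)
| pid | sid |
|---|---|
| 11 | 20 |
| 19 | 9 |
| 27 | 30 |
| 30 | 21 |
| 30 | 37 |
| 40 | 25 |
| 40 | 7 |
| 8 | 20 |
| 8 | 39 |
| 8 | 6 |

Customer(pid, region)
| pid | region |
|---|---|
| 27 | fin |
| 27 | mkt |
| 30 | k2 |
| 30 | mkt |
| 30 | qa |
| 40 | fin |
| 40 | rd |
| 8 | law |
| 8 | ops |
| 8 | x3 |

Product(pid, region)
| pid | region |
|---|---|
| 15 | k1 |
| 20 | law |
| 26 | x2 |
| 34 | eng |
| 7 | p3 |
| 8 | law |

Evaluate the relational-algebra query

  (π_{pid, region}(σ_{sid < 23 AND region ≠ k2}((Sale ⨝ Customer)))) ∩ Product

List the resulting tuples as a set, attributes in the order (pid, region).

Natural join on pid: {(27, 30, fin), (27, 30, mkt), (30, 21, k2), (30, 21, mkt), (30, 21, qa), (30, 37, k2), (30, 37, mkt), (30, 37, qa), (40, 25, fin), (40, 25, rd), (40, 7, fin), (40, 7, rd), (8, 20, law), (8, 20, ops), (8, 20, x3), (8, 39, law), (8, 39, ops), (8, 39, x3), (8, 6, law), (8, 6, ops), (8, 6, x3)}
Apply σ_{sid < 23 AND region ≠ k2}; surviving tuples: {(30, 21, mkt), (30, 21, qa), (40, 7, fin), (40, 7, rd), (8, 20, law), (8, 20, ops), (8, 20, x3), (8, 6, law), (8, 6, ops), (8, 6, x3)}
Keep only column(s) pid, region (3 duplicate(s) eliminated): {(30, mkt), (30, qa), (40, fin), (40, rd), (8, law), (8, ops), (8, x3)}
Set intersection of the two operands is {(8, law)}.

{(8, law)}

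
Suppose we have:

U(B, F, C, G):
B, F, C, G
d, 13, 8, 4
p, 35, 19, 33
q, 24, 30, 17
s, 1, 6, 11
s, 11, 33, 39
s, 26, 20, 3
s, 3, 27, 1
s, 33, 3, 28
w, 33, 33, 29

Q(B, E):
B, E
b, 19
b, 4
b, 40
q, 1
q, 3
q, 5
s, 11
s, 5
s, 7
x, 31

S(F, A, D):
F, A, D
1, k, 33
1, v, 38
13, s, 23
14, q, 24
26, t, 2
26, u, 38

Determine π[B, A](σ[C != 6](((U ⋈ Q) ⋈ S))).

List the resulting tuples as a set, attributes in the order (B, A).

Joining U and Q on B yields {(q, 24, 30, 17, 1), (q, 24, 30, 17, 3), (q, 24, 30, 17, 5), (s, 1, 6, 11, 11), (s, 1, 6, 11, 5), (s, 1, 6, 11, 7), (s, 11, 33, 39, 11), (s, 11, 33, 39, 5), (s, 11, 33, 39, 7), (s, 26, 20, 3, 11), (s, 26, 20, 3, 5), (s, 26, 20, 3, 7), (s, 3, 27, 1, 11), (s, 3, 27, 1, 5), (s, 3, 27, 1, 7), (s, 33, 3, 28, 11), (s, 33, 3, 28, 5), (s, 33, 3, 28, 7)}.
Joining (U ⋈ Q) and S on F yields {(s, 1, 6, 11, 11, k, 33), (s, 1, 6, 11, 11, v, 38), (s, 1, 6, 11, 5, k, 33), (s, 1, 6, 11, 5, v, 38), (s, 1, 6, 11, 7, k, 33), (s, 1, 6, 11, 7, v, 38), (s, 26, 20, 3, 11, t, 2), (s, 26, 20, 3, 11, u, 38), (s, 26, 20, 3, 5, t, 2), (s, 26, 20, 3, 5, u, 38), (s, 26, 20, 3, 7, t, 2), (s, 26, 20, 3, 7, u, 38)}.
Selection C != 6: {(s, 26, 20, 3, 11, t, 2), (s, 26, 20, 3, 11, u, 38), (s, 26, 20, 3, 5, t, 2), (s, 26, 20, 3, 5, u, 38), (s, 26, 20, 3, 7, t, 2), (s, 26, 20, 3, 7, u, 38)}
π_{B, A} gives {(s, t), (s, u)} (4 duplicate(s) eliminated).

{(s, t), (s, u)}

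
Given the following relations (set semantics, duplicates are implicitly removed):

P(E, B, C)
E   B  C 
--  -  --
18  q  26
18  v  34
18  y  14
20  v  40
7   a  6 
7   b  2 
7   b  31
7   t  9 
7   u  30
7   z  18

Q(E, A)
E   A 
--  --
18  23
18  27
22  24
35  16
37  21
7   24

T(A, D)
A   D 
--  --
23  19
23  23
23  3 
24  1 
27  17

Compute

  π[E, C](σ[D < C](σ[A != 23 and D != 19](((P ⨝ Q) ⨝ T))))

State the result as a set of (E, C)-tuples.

P ⋈ Q (natural join on E): {(18, q, 26, 23), (18, q, 26, 27), (18, v, 34, 23), (18, v, 34, 27), (18, y, 14, 23), (18, y, 14, 27), (7, a, 6, 24), (7, b, 2, 24), (7, b, 31, 24), (7, t, 9, 24), (7, u, 30, 24), (7, z, 18, 24)}
(P ⨝ Q) ⋈ T (natural join on A): {(18, q, 26, 23, 19), (18, q, 26, 23, 23), (18, q, 26, 23, 3), (18, q, 26, 27, 17), (18, v, 34, 23, 19), (18, v, 34, 23, 23), (18, v, 34, 23, 3), (18, v, 34, 27, 17), (18, y, 14, 23, 19), (18, y, 14, 23, 23), (18, y, 14, 23, 3), (18, y, 14, 27, 17), (7, a, 6, 24, 1), (7, b, 2, 24, 1), (7, b, 31, 24, 1), (7, t, 9, 24, 1), (7, u, 30, 24, 1), (7, z, 18, 24, 1)}
Apply σ_{A != 23 and D != 19}; surviving tuples: {(18, q, 26, 27, 17), (18, v, 34, 27, 17), (18, y, 14, 27, 17), (7, a, 6, 24, 1), (7, b, 2, 24, 1), (7, b, 31, 24, 1), (7, t, 9, 24, 1), (7, u, 30, 24, 1), (7, z, 18, 24, 1)}
Apply σ_{D < C}; surviving tuples: {(18, q, 26, 27, 17), (18, v, 34, 27, 17), (7, a, 6, 24, 1), (7, b, 2, 24, 1), (7, b, 31, 24, 1), (7, t, 9, 24, 1), (7, u, 30, 24, 1), (7, z, 18, 24, 1)}
Keep only column(s) E, C: {(18, 26), (18, 34), (7, 18), (7, 2), (7, 30), (7, 31), (7, 6), (7, 9)}

{(18, 26), (18, 34), (7, 18), (7, 2), (7, 30), (7, 31), (7, 6), (7, 9)}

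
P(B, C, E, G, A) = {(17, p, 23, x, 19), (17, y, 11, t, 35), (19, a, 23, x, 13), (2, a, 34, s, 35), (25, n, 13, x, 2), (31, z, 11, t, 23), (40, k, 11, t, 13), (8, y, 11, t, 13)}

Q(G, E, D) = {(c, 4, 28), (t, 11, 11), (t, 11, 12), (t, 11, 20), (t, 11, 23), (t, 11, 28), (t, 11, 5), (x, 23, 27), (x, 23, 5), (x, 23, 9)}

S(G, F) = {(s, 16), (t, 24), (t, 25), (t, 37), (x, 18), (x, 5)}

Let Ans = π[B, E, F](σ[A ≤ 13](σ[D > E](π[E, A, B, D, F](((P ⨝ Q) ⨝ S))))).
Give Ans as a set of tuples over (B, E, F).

{(19, 23, 18), (19, 23, 5), (40, 11, 24), (40, 11, 25), (40, 11, 37), (8, 11, 24), (8, 11, 25), (8, 11, 37)}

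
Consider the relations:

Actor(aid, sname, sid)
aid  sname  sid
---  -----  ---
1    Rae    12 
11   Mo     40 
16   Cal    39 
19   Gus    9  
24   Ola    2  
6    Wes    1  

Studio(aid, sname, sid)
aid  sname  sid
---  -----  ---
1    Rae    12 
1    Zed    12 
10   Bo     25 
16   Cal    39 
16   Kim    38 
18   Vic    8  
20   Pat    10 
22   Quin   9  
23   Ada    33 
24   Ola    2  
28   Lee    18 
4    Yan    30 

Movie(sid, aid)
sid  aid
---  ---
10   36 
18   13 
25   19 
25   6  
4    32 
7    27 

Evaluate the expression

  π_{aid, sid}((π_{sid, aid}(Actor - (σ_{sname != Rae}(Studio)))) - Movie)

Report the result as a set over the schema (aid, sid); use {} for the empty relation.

Selection sname != Rae: {(1, Zed, 12), (10, Bo, 25), (16, Cal, 39), (16, Kim, 38), (18, Vic, 8), (20, Pat, 10), (22, Quin, 9), (23, Ada, 33), (24, Ola, 2), (28, Lee, 18), (4, Yan, 30)}
Taking the difference: {(1, Rae, 12), (11, Mo, 40), (19, Gus, 9), (6, Wes, 1)}
π[sid, aid]: project onto (sid, aid) → {(1, 6), (12, 1), (40, 11), (9, 19)}
Taking the difference: {(1, 6), (12, 1), (40, 11), (9, 19)}
π[aid, sid]: project onto (aid, sid) → {(1, 12), (11, 40), (19, 9), (6, 1)}

{(1, 12), (11, 40), (19, 9), (6, 1)}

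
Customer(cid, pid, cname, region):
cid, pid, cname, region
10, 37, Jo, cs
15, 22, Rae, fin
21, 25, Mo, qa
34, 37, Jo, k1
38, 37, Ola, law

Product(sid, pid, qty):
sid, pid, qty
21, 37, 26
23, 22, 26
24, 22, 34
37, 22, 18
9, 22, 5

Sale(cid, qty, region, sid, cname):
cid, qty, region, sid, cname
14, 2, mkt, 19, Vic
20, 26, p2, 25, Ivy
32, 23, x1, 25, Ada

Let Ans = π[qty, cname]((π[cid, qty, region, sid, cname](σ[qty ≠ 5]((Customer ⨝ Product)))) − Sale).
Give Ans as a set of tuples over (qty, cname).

{(18, Rae), (26, Jo), (26, Ola), (26, Rae), (34, Rae)}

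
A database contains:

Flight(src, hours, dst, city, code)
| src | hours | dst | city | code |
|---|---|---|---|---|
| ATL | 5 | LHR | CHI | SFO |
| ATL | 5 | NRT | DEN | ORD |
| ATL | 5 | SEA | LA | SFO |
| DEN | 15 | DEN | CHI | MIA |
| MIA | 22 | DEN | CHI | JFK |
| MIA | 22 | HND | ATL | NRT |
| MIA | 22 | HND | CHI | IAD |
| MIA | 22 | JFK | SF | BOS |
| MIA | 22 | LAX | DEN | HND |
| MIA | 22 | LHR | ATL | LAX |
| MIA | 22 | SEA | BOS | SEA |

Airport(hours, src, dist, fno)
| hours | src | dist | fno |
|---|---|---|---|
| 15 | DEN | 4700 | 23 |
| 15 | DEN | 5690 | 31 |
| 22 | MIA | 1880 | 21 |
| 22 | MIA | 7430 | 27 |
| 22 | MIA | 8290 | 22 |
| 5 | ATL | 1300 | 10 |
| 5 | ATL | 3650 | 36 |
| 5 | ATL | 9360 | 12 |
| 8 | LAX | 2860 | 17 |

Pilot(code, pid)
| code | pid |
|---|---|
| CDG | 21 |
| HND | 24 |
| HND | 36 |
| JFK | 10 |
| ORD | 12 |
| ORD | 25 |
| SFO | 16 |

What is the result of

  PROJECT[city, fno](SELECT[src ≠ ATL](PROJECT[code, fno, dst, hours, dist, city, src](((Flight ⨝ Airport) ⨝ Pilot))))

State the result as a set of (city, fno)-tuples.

{(CHI, 21), (CHI, 22), (CHI, 27), (DEN, 21), (DEN, 22), (DEN, 27)}

Flight ⋈ Airport (natural join on src, hours): {(ATL, 5, LHR, CHI, SFO, 1300, 10), (ATL, 5, LHR, CHI, SFO, 3650, 36), (ATL, 5, LHR, CHI, SFO, 9360, 12), (ATL, 5, NRT, DEN, ORD, 1300, 10), (ATL, 5, NRT, DEN, ORD, 3650, 36), (ATL, 5, NRT, DEN, ORD, 9360, 12), (ATL, 5, SEA, LA, SFO, 1300, 10), (ATL, 5, SEA, LA, SFO, 3650, 36), (ATL, 5, SEA, LA, SFO, 9360, 12), (DEN, 15, DEN, CHI, MIA, 4700, 23), (DEN, 15, DEN, CHI, MIA, 5690, 31), (MIA, 22, DEN, CHI, JFK, 1880, 21), (MIA, 22, DEN, CHI, JFK, 7430, 27), (MIA, 22, DEN, CHI, JFK, 8290, 22), (MIA, 22, HND, ATL, NRT, 1880, 21), (MIA, 22, HND, ATL, NRT, 7430, 27), (MIA, 22, HND, ATL, NRT, 8290, 22), (MIA, 22, HND, CHI, IAD, 1880, 21), (MIA, 22, HND, CHI, IAD, 7430, 27), (MIA, 22, HND, CHI, IAD, 8290, 22), (MIA, 22, JFK, SF, BOS, 1880, 21), (MIA, 22, JFK, SF, BOS, 7430, 27), (MIA, 22, JFK, SF, BOS, 8290, 22), (MIA, 22, LAX, DEN, HND, 1880, 21), (MIA, 22, LAX, DEN, HND, 7430, 27), (MIA, 22, LAX, DEN, HND, 8290, 22), (MIA, 22, LHR, ATL, LAX, 1880, 21), (MIA, 22, LHR, ATL, LAX, 7430, 27), (MIA, 22, LHR, ATL, LAX, 8290, 22), (MIA, 22, SEA, BOS, SEA, 1880, 21), (MIA, 22, SEA, BOS, SEA, 7430, 27), (MIA, 22, SEA, BOS, SEA, 8290, 22)}
(Flight ⨝ Airport) ⋈ Pilot (natural join on code): {(ATL, 5, LHR, CHI, SFO, 1300, 10, 16), (ATL, 5, LHR, CHI, SFO, 3650, 36, 16), (ATL, 5, LHR, CHI, SFO, 9360, 12, 16), (ATL, 5, NRT, DEN, ORD, 1300, 10, 12), (ATL, 5, NRT, DEN, ORD, 1300, 10, 25), (ATL, 5, NRT, DEN, ORD, 3650, 36, 12), (ATL, 5, NRT, DEN, ORD, 3650, 36, 25), (ATL, 5, NRT, DEN, ORD, 9360, 12, 12), (ATL, 5, NRT, DEN, ORD, 9360, 12, 25), (ATL, 5, SEA, LA, SFO, 1300, 10, 16), (ATL, 5, SEA, LA, SFO, 3650, 36, 16), (ATL, 5, SEA, LA, SFO, 9360, 12, 16), (MIA, 22, DEN, CHI, JFK, 1880, 21, 10), (MIA, 22, DEN, CHI, JFK, 7430, 27, 10), (MIA, 22, DEN, CHI, JFK, 8290, 22, 10), (MIA, 22, LAX, DEN, HND, 1880, 21, 24), (MIA, 22, LAX, DEN, HND, 1880, 21, 36), (MIA, 22, LAX, DEN, HND, 7430, 27, 24), (MIA, 22, LAX, DEN, HND, 7430, 27, 36), (MIA, 22, LAX, DEN, HND, 8290, 22, 24), (MIA, 22, LAX, DEN, HND, 8290, 22, 36)}
π_{code, fno, dst, hours, dist, city, src} gives {(HND, 21, LAX, 22, 1880, DEN, MIA), (HND, 22, LAX, 22, 8290, DEN, MIA), (HND, 27, LAX, 22, 7430, DEN, MIA), (JFK, 21, DEN, 22, 1880, CHI, MIA), (JFK, 22, DEN, 22, 8290, CHI, MIA), (JFK, 27, DEN, 22, 7430, CHI, MIA), (ORD, 10, NRT, 5, 1300, DEN, ATL), (ORD, 12, NRT, 5, 9360, DEN, ATL), (ORD, 36, NRT, 5, 3650, DEN, ATL), (SFO, 10, LHR, 5, 1300, CHI, ATL), (SFO, 10, SEA, 5, 1300, LA, ATL), (SFO, 12, LHR, 5, 9360, CHI, ATL), (SFO, 12, SEA, 5, 9360, LA, ATL), (SFO, 36, LHR, 5, 3650, CHI, ATL), (SFO, 36, SEA, 5, 3650, LA, ATL)} (6 duplicate(s) eliminated).
Filtering on src ≠ ATL leaves {(HND, 21, LAX, 22, 1880, DEN, MIA), (HND, 22, LAX, 22, 8290, DEN, MIA), (HND, 27, LAX, 22, 7430, DEN, MIA), (JFK, 21, DEN, 22, 1880, CHI, MIA), (JFK, 22, DEN, 22, 8290, CHI, MIA), (JFK, 27, DEN, 22, 7430, CHI, MIA)}.
π_{city, fno} gives {(CHI, 21), (CHI, 22), (CHI, 27), (DEN, 21), (DEN, 22), (DEN, 27)}.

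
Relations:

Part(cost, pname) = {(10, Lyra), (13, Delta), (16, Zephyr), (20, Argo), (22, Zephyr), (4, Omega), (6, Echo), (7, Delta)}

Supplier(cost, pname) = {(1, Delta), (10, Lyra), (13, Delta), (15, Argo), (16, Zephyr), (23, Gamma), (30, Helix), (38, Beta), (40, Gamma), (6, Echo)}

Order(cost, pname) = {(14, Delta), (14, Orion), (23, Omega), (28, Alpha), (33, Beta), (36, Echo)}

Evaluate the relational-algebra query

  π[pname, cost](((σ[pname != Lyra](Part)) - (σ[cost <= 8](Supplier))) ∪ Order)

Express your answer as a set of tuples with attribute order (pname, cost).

Selection pname != Lyra: {(13, Delta), (16, Zephyr), (20, Argo), (22, Zephyr), (4, Omega), (6, Echo), (7, Delta)}
Selection cost <= 8: {(1, Delta), (6, Echo)}
Taking the difference: {(13, Delta), (16, Zephyr), (20, Argo), (22, Zephyr), (4, Omega), (7, Delta)}
Taking the union: {(13, Delta), (14, Delta), (14, Orion), (16, Zephyr), (20, Argo), (22, Zephyr), (23, Omega), (28, Alpha), (33, Beta), (36, Echo), (4, Omega), (7, Delta)}
Projecting to pname, cost: {(Alpha, 28), (Argo, 20), (Beta, 33), (Delta, 13), (Delta, 14), (Delta, 7), (Echo, 36), (Omega, 23), (Omega, 4), (Orion, 14), (Zephyr, 16), (Zephyr, 22)}

{(Alpha, 28), (Argo, 20), (Beta, 33), (Delta, 13), (Delta, 14), (Delta, 7), (Echo, 36), (Omega, 23), (Omega, 4), (Orion, 14), (Zephyr, 16), (Zephyr, 22)}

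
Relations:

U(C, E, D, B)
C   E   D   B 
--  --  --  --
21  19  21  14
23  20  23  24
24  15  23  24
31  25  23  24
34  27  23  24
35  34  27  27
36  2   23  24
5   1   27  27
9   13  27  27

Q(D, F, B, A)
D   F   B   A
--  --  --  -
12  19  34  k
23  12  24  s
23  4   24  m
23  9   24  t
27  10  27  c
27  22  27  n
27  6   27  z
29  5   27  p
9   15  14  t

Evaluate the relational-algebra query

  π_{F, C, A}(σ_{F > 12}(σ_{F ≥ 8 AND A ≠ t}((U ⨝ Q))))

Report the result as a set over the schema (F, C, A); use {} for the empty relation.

{(22, 35, n), (22, 5, n), (22, 9, n)}

Natural join on D, B: {(23, 20, 23, 24, 12, s), (23, 20, 23, 24, 4, m), (23, 20, 23, 24, 9, t), (24, 15, 23, 24, 12, s), (24, 15, 23, 24, 4, m), (24, 15, 23, 24, 9, t), (31, 25, 23, 24, 12, s), (31, 25, 23, 24, 4, m), (31, 25, 23, 24, 9, t), (34, 27, 23, 24, 12, s), (34, 27, 23, 24, 4, m), (34, 27, 23, 24, 9, t), (35, 34, 27, 27, 10, c), (35, 34, 27, 27, 22, n), (35, 34, 27, 27, 6, z), (36, 2, 23, 24, 12, s), (36, 2, 23, 24, 4, m), (36, 2, 23, 24, 9, t), (5, 1, 27, 27, 10, c), (5, 1, 27, 27, 22, n), (5, 1, 27, 27, 6, z), (9, 13, 27, 27, 10, c), (9, 13, 27, 27, 22, n), (9, 13, 27, 27, 6, z)}
Apply σ_{F ≥ 8 AND A ≠ t}; surviving tuples: {(23, 20, 23, 24, 12, s), (24, 15, 23, 24, 12, s), (31, 25, 23, 24, 12, s), (34, 27, 23, 24, 12, s), (35, 34, 27, 27, 10, c), (35, 34, 27, 27, 22, n), (36, 2, 23, 24, 12, s), (5, 1, 27, 27, 10, c), (5, 1, 27, 27, 22, n), (9, 13, 27, 27, 10, c), (9, 13, 27, 27, 22, n)}
Apply σ_{F > 12}; surviving tuples: {(35, 34, 27, 27, 22, n), (5, 1, 27, 27, 22, n), (9, 13, 27, 27, 22, n)}
Projecting to F, C, A: {(22, 35, n), (22, 5, n), (22, 9, n)}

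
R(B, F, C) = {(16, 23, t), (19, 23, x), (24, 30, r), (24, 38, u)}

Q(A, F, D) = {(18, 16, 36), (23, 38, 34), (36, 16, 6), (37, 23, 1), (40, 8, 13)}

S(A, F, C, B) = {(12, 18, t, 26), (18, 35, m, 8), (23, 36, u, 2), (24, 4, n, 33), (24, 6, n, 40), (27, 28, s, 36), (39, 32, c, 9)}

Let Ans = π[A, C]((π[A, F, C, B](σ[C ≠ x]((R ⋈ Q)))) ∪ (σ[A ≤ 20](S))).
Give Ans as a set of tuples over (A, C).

{(12, t), (18, m), (23, u), (37, t)}

R ⋈ Q (natural join on F): {(16, 23, t, 37, 1), (19, 23, x, 37, 1), (24, 38, u, 23, 34)}
Filtering on C ≠ x leaves {(16, 23, t, 37, 1), (24, 38, u, 23, 34)}.
Projecting to A, F, C, B: {(23, 38, u, 24), (37, 23, t, 16)}
Filtering on A ≤ 20 leaves {(12, 18, t, 26), (18, 35, m, 8)}.
Union: {(23, 38, u, 24), (37, 23, t, 16)} with {(12, 18, t, 26), (18, 35, m, 8)} → {(12, 18, t, 26), (18, 35, m, 8), (23, 38, u, 24), (37, 23, t, 16)}
Projecting to A, C: {(12, t), (18, m), (23, u), (37, t)}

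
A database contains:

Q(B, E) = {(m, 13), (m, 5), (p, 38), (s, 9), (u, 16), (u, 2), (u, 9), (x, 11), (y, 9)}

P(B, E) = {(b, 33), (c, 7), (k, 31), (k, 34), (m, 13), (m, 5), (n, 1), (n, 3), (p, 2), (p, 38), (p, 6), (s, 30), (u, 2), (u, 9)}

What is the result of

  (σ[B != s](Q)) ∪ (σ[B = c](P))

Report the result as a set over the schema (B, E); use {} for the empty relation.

{(c, 7), (m, 13), (m, 5), (p, 38), (u, 16), (u, 2), (u, 9), (x, 11), (y, 9)}

Filtering on B != s leaves {(m, 13), (m, 5), (p, 38), (u, 16), (u, 2), (u, 9), (x, 11), (y, 9)}.
Filtering on B = c leaves {(c, 7)}.
Taking the union: {(c, 7), (m, 13), (m, 5), (p, 38), (u, 16), (u, 2), (u, 9), (x, 11), (y, 9)}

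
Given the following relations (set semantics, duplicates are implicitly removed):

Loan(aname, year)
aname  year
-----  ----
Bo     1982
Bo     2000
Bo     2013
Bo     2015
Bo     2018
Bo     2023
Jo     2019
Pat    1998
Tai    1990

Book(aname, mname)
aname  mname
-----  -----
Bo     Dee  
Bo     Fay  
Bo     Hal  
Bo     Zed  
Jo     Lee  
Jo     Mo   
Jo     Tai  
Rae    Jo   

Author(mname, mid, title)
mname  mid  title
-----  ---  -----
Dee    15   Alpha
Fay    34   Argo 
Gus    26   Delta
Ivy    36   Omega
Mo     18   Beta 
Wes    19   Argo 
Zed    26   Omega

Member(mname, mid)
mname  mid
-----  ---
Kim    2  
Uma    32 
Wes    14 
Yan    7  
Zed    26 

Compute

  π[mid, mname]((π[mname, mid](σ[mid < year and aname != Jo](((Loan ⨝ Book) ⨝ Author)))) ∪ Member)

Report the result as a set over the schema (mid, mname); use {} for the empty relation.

{(14, Wes), (15, Dee), (2, Kim), (26, Zed), (32, Uma), (34, Fay), (7, Yan)}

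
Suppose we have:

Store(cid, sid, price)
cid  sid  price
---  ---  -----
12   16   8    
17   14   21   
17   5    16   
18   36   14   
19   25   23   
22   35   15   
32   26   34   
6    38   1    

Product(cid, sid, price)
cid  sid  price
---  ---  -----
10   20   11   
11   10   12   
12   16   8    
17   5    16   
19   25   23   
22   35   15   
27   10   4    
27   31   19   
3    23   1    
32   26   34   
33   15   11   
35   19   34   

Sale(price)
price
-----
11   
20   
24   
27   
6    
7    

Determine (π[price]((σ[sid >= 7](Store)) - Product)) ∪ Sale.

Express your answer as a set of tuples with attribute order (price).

{1, 11, 14, 20, 21, 24, 27, 6, 7}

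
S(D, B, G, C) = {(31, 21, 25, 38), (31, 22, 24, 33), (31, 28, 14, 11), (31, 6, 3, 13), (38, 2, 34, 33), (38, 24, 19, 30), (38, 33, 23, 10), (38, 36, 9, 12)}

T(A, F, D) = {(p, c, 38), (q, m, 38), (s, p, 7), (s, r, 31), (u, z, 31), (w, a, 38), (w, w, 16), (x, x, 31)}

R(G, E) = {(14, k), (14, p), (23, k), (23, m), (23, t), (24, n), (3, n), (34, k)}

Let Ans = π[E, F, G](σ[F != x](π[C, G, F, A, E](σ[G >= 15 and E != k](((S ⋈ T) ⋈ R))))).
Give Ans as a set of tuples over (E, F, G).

{(m, a, 23), (m, c, 23), (m, m, 23), (n, r, 24), (n, z, 24), (t, a, 23), (t, c, 23), (t, m, 23)}

S ⋈ T (natural join on D): {(31, 21, 25, 38, s, r), (31, 21, 25, 38, u, z), (31, 21, 25, 38, x, x), (31, 22, 24, 33, s, r), (31, 22, 24, 33, u, z), (31, 22, 24, 33, x, x), (31, 28, 14, 11, s, r), (31, 28, 14, 11, u, z), (31, 28, 14, 11, x, x), (31, 6, 3, 13, s, r), (31, 6, 3, 13, u, z), (31, 6, 3, 13, x, x), (38, 2, 34, 33, p, c), (38, 2, 34, 33, q, m), (38, 2, 34, 33, w, a), (38, 24, 19, 30, p, c), (38, 24, 19, 30, q, m), (38, 24, 19, 30, w, a), (38, 33, 23, 10, p, c), (38, 33, 23, 10, q, m), (38, 33, 23, 10, w, a), (38, 36, 9, 12, p, c), (38, 36, 9, 12, q, m), (38, 36, 9, 12, w, a)}
(S ⋈ T) ⋈ R (natural join on G): {(31, 22, 24, 33, s, r, n), (31, 22, 24, 33, u, z, n), (31, 22, 24, 33, x, x, n), (31, 28, 14, 11, s, r, k), (31, 28, 14, 11, s, r, p), (31, 28, 14, 11, u, z, k), (31, 28, 14, 11, u, z, p), (31, 28, 14, 11, x, x, k), (31, 28, 14, 11, x, x, p), (31, 6, 3, 13, s, r, n), (31, 6, 3, 13, u, z, n), (31, 6, 3, 13, x, x, n), (38, 2, 34, 33, p, c, k), (38, 2, 34, 33, q, m, k), (38, 2, 34, 33, w, a, k), (38, 33, 23, 10, p, c, k), (38, 33, 23, 10, p, c, m), (38, 33, 23, 10, p, c, t), (38, 33, 23, 10, q, m, k), (38, 33, 23, 10, q, m, m), (38, 33, 23, 10, q, m, t), (38, 33, 23, 10, w, a, k), (38, 33, 23, 10, w, a, m), (38, 33, 23, 10, w, a, t)}
Filtering on G >= 15 and E != k leaves {(31, 22, 24, 33, s, r, n), (31, 22, 24, 33, u, z, n), (31, 22, 24, 33, x, x, n), (38, 33, 23, 10, p, c, m), (38, 33, 23, 10, p, c, t), (38, 33, 23, 10, q, m, m), (38, 33, 23, 10, q, m, t), (38, 33, 23, 10, w, a, m), (38, 33, 23, 10, w, a, t)}.
π[C, G, F, A, E]: project onto (C, G, F, A, E) → {(10, 23, a, w, m), (10, 23, a, w, t), (10, 23, c, p, m), (10, 23, c, p, t), (10, 23, m, q, m), (10, 23, m, q, t), (33, 24, r, s, n), (33, 24, x, x, n), (33, 24, z, u, n)}
Filtering on F != x leaves {(10, 23, a, w, m), (10, 23, a, w, t), (10, 23, c, p, m), (10, 23, c, p, t), (10, 23, m, q, m), (10, 23, m, q, t), (33, 24, r, s, n), (33, 24, z, u, n)}.
π[E, F, G]: project onto (E, F, G) → {(m, a, 23), (m, c, 23), (m, m, 23), (n, r, 24), (n, z, 24), (t, a, 23), (t, c, 23), (t, m, 23)}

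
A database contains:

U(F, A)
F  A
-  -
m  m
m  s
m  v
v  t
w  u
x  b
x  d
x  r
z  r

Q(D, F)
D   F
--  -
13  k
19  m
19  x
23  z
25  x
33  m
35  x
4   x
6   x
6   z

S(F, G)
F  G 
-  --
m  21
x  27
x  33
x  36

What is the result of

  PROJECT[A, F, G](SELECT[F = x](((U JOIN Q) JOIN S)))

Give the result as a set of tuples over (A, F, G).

{(b, x, 27), (b, x, 33), (b, x, 36), (d, x, 27), (d, x, 33), (d, x, 36), (r, x, 27), (r, x, 33), (r, x, 36)}

Joining U and Q on F yields {(m, m, 19), (m, m, 33), (m, s, 19), (m, s, 33), (m, v, 19), (m, v, 33), (x, b, 19), (x, b, 25), (x, b, 35), (x, b, 4), (x, b, 6), (x, d, 19), (x, d, 25), (x, d, 35), (x, d, 4), (x, d, 6), (x, r, 19), (x, r, 25), (x, r, 35), (x, r, 4), (x, r, 6), (z, r, 23), (z, r, 6)}.
Joining (U JOIN Q) and S on F yields {(m, m, 19, 21), (m, m, 33, 21), (m, s, 19, 21), (m, s, 33, 21), (m, v, 19, 21), (m, v, 33, 21), (x, b, 19, 27), (x, b, 19, 33), (x, b, 19, 36), (x, b, 25, 27), (x, b, 25, 33), (x, b, 25, 36), (x, b, 35, 27), (x, b, 35, 33), (x, b, 35, 36), (x, b, 4, 27), (x, b, 4, 33), (x, b, 4, 36), (x, b, 6, 27), (x, b, 6, 33), (x, b, 6, 36), (x, d, 19, 27), (x, d, 19, 33), (x, d, 19, 36), (x, d, 25, 27), (x, d, 25, 33), (x, d, 25, 36), (x, d, 35, 27), (x, d, 35, 33), (x, d, 35, 36), (x, d, 4, 27), (x, d, 4, 33), (x, d, 4, 36), (x, d, 6, 27), (x, d, 6, 33), (x, d, 6, 36), (x, r, 19, 27), (x, r, 19, 33), (x, r, 19, 36), (x, r, 25, 27), (x, r, 25, 33), (x, r, 25, 36), (x, r, 35, 27), (x, r, 35, 33), (x, r, 35, 36), (x, r, 4, 27), (x, r, 4, 33), (x, r, 4, 36), (x, r, 6, 27), (x, r, 6, 33), (x, r, 6, 36)}.
Filtering on F = x leaves {(x, b, 19, 27), (x, b, 19, 33), (x, b, 19, 36), (x, b, 25, 27), (x, b, 25, 33), (x, b, 25, 36), (x, b, 35, 27), (x, b, 35, 33), (x, b, 35, 36), (x, b, 4, 27), (x, b, 4, 33), (x, b, 4, 36), (x, b, 6, 27), (x, b, 6, 33), (x, b, 6, 36), (x, d, 19, 27), (x, d, 19, 33), (x, d, 19, 36), (x, d, 25, 27), (x, d, 25, 33), (x, d, 25, 36), (x, d, 35, 27), (x, d, 35, 33), (x, d, 35, 36), (x, d, 4, 27), (x, d, 4, 33), (x, d, 4, 36), (x, d, 6, 27), (x, d, 6, 33), (x, d, 6, 36), (x, r, 19, 27), (x, r, 19, 33), (x, r, 19, 36), (x, r, 25, 27), (x, r, 25, 33), (x, r, 25, 36), (x, r, 35, 27), (x, r, 35, 33), (x, r, 35, 36), (x, r, 4, 27), (x, r, 4, 33), (x, r, 4, 36), (x, r, 6, 27), (x, r, 6, 33), (x, r, 6, 36)}.
Keep only column(s) A, F, G (36 duplicate(s) eliminated): {(b, x, 27), (b, x, 33), (b, x, 36), (d, x, 27), (d, x, 33), (d, x, 36), (r, x, 27), (r, x, 33), (r, x, 36)}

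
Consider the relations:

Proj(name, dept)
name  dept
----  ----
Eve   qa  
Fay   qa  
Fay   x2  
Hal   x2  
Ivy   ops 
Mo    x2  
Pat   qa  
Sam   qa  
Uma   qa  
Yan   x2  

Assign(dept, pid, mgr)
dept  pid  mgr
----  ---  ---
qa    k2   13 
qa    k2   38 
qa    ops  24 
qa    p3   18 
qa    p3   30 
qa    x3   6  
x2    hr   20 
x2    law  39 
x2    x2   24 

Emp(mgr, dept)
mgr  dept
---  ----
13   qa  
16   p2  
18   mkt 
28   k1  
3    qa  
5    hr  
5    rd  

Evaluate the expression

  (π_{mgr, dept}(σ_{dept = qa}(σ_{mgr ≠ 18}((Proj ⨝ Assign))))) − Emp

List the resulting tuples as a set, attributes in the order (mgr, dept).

{(24, qa), (30, qa), (38, qa), (6, qa)}

Proj ⋈ Assign (natural join on dept): {(Eve, qa, k2, 13), (Eve, qa, k2, 38), (Eve, qa, ops, 24), (Eve, qa, p3, 18), (Eve, qa, p3, 30), (Eve, qa, x3, 6), (Fay, qa, k2, 13), (Fay, qa, k2, 38), (Fay, qa, ops, 24), (Fay, qa, p3, 18), (Fay, qa, p3, 30), (Fay, qa, x3, 6), (Fay, x2, hr, 20), (Fay, x2, law, 39), (Fay, x2, x2, 24), (Hal, x2, hr, 20), (Hal, x2, law, 39), (Hal, x2, x2, 24), (Mo, x2, hr, 20), (Mo, x2, law, 39), (Mo, x2, x2, 24), (Pat, qa, k2, 13), (Pat, qa, k2, 38), (Pat, qa, ops, 24), (Pat, qa, p3, 18), (Pat, qa, p3, 30), (Pat, qa, x3, 6), (Sam, qa, k2, 13), (Sam, qa, k2, 38), (Sam, qa, ops, 24), (Sam, qa, p3, 18), (Sam, qa, p3, 30), (Sam, qa, x3, 6), (Uma, qa, k2, 13), (Uma, qa, k2, 38), (Uma, qa, ops, 24), (Uma, qa, p3, 18), (Uma, qa, p3, 30), (Uma, qa, x3, 6), (Yan, x2, hr, 20), (Yan, x2, law, 39), (Yan, x2, x2, 24)}
Apply σ_{mgr ≠ 18}; surviving tuples: {(Eve, qa, k2, 13), (Eve, qa, k2, 38), (Eve, qa, ops, 24), (Eve, qa, p3, 30), (Eve, qa, x3, 6), (Fay, qa, k2, 13), (Fay, qa, k2, 38), (Fay, qa, ops, 24), (Fay, qa, p3, 30), (Fay, qa, x3, 6), (Fay, x2, hr, 20), (Fay, x2, law, 39), (Fay, x2, x2, 24), (Hal, x2, hr, 20), (Hal, x2, law, 39), (Hal, x2, x2, 24), (Mo, x2, hr, 20), (Mo, x2, law, 39), (Mo, x2, x2, 24), (Pat, qa, k2, 13), (Pat, qa, k2, 38), (Pat, qa, ops, 24), (Pat, qa, p3, 30), (Pat, qa, x3, 6), (Sam, qa, k2, 13), (Sam, qa, k2, 38), (Sam, qa, ops, 24), (Sam, qa, p3, 30), (Sam, qa, x3, 6), (Uma, qa, k2, 13), (Uma, qa, k2, 38), (Uma, qa, ops, 24), (Uma, qa, p3, 30), (Uma, qa, x3, 6), (Yan, x2, hr, 20), (Yan, x2, law, 39), (Yan, x2, x2, 24)}
Apply σ_{dept = qa}; surviving tuples: {(Eve, qa, k2, 13), (Eve, qa, k2, 38), (Eve, qa, ops, 24), (Eve, qa, p3, 30), (Eve, qa, x3, 6), (Fay, qa, k2, 13), (Fay, qa, k2, 38), (Fay, qa, ops, 24), (Fay, qa, p3, 30), (Fay, qa, x3, 6), (Pat, qa, k2, 13), (Pat, qa, k2, 38), (Pat, qa, ops, 24), (Pat, qa, p3, 30), (Pat, qa, x3, 6), (Sam, qa, k2, 13), (Sam, qa, k2, 38), (Sam, qa, ops, 24), (Sam, qa, p3, 30), (Sam, qa, x3, 6), (Uma, qa, k2, 13), (Uma, qa, k2, 38), (Uma, qa, ops, 24), (Uma, qa, p3, 30), (Uma, qa, x3, 6)}
π[mgr, dept]: project onto (mgr, dept) (20 duplicate(s) eliminated) → {(13, qa), (24, qa), (30, qa), (38, qa), (6, qa)}
Set difference of the two operands is {(24, qa), (30, qa), (38, qa), (6, qa)}.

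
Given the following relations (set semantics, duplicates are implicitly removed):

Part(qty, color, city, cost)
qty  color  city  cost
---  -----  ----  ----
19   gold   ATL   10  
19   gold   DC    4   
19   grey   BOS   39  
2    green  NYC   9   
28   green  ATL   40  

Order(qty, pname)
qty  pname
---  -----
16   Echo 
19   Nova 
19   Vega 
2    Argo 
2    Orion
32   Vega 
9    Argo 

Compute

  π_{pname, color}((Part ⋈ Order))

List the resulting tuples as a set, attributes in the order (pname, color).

{(Argo, green), (Nova, gold), (Nova, grey), (Orion, green), (Vega, gold), (Vega, grey)}

Joining Part and Order on qty yields {(19, gold, ATL, 10, Nova), (19, gold, ATL, 10, Vega), (19, gold, DC, 4, Nova), (19, gold, DC, 4, Vega), (19, grey, BOS, 39, Nova), (19, grey, BOS, 39, Vega), (2, green, NYC, 9, Argo), (2, green, NYC, 9, Orion)}.
π_{pname, color} gives {(Argo, green), (Nova, gold), (Nova, grey), (Orion, green), (Vega, gold), (Vega, grey)} (2 duplicate(s) eliminated).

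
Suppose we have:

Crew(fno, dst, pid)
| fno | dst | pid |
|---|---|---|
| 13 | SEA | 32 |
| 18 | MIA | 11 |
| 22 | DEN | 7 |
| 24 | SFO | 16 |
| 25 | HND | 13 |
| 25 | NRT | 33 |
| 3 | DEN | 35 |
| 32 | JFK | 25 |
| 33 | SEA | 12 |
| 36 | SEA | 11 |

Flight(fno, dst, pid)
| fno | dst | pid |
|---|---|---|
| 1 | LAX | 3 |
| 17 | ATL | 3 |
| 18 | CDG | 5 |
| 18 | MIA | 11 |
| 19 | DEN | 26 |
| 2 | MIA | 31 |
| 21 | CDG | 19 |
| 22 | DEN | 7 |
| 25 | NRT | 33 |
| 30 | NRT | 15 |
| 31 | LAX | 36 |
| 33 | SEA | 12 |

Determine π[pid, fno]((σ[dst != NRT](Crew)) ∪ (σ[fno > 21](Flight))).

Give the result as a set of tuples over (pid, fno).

Apply σ_{dst != NRT}; surviving tuples: {(13, SEA, 32), (18, MIA, 11), (22, DEN, 7), (24, SFO, 16), (25, HND, 13), (3, DEN, 35), (32, JFK, 25), (33, SEA, 12), (36, SEA, 11)}
Apply σ_{fno > 21}; surviving tuples: {(22, DEN, 7), (25, NRT, 33), (30, NRT, 15), (31, LAX, 36), (33, SEA, 12)}
Union: {(13, SEA, 32), (18, MIA, 11), (22, DEN, 7), (24, SFO, 16), (25, HND, 13), (3, DEN, 35), (32, JFK, 25), (33, SEA, 12), (36, SEA, 11)} with {(22, DEN, 7), (25, NRT, 33), (30, NRT, 15), (31, LAX, 36), (33, SEA, 12)} → {(13, SEA, 32), (18, MIA, 11), (22, DEN, 7), (24, SFO, 16), (25, HND, 13), (25, NRT, 33), (3, DEN, 35), (30, NRT, 15), (31, LAX, 36), (32, JFK, 25), (33, SEA, 12), (36, SEA, 11)}
Projecting to pid, fno: {(11, 18), (11, 36), (12, 33), (13, 25), (15, 30), (16, 24), (25, 32), (32, 13), (33, 25), (35, 3), (36, 31), (7, 22)}

{(11, 18), (11, 36), (12, 33), (13, 25), (15, 30), (16, 24), (25, 32), (32, 13), (33, 25), (35, 3), (36, 31), (7, 22)}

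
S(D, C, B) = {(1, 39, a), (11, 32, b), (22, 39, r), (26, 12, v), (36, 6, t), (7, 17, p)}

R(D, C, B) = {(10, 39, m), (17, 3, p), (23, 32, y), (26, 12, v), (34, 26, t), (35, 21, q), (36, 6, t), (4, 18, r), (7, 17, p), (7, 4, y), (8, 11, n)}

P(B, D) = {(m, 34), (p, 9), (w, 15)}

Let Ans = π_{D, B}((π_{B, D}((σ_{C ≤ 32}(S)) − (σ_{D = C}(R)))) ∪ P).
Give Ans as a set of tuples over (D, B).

Apply σ_{C ≤ 32}; surviving tuples: {(11, 32, b), (26, 12, v), (36, 6, t), (7, 17, p)}
Apply σ_{D = C}; surviving tuples: {}
Taking the difference: {(11, 32, b), (26, 12, v), (36, 6, t), (7, 17, p)}
Keep only column(s) B, D: {(b, 11), (p, 7), (t, 36), (v, 26)}
Taking the union: {(b, 11), (m, 34), (p, 7), (p, 9), (t, 36), (v, 26), (w, 15)}
Keep only column(s) D, B: {(11, b), (15, w), (26, v), (34, m), (36, t), (7, p), (9, p)}

{(11, b), (15, w), (26, v), (34, m), (36, t), (7, p), (9, p)}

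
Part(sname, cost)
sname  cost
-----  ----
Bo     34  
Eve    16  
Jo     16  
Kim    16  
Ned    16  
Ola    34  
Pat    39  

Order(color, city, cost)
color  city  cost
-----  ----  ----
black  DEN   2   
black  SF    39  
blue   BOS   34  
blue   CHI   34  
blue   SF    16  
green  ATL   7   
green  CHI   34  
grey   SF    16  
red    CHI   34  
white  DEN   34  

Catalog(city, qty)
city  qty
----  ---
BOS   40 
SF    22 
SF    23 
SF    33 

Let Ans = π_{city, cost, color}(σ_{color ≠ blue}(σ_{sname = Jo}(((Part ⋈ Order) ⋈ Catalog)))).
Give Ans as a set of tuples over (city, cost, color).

Joining Part and Order on cost yields {(Bo, 34, blue, BOS), (Bo, 34, blue, CHI), (Bo, 34, green, CHI), (Bo, 34, red, CHI), (Bo, 34, white, DEN), (Eve, 16, blue, SF), (Eve, 16, grey, SF), (Jo, 16, blue, SF), (Jo, 16, grey, SF), (Kim, 16, blue, SF), (Kim, 16, grey, SF), (Ned, 16, blue, SF), (Ned, 16, grey, SF), (Ola, 34, blue, BOS), (Ola, 34, blue, CHI), (Ola, 34, green, CHI), (Ola, 34, red, CHI), (Ola, 34, white, DEN), (Pat, 39, black, SF)}.
Joining (Part ⋈ Order) and Catalog on city yields {(Bo, 34, blue, BOS, 40), (Eve, 16, blue, SF, 22), (Eve, 16, blue, SF, 23), (Eve, 16, blue, SF, 33), (Eve, 16, grey, SF, 22), (Eve, 16, grey, SF, 23), (Eve, 16, grey, SF, 33), (Jo, 16, blue, SF, 22), (Jo, 16, blue, SF, 23), (Jo, 16, blue, SF, 33), (Jo, 16, grey, SF, 22), (Jo, 16, grey, SF, 23), (Jo, 16, grey, SF, 33), (Kim, 16, blue, SF, 22), (Kim, 16, blue, SF, 23), (Kim, 16, blue, SF, 33), (Kim, 16, grey, SF, 22), (Kim, 16, grey, SF, 23), (Kim, 16, grey, SF, 33), (Ned, 16, blue, SF, 22), (Ned, 16, blue, SF, 23), (Ned, 16, blue, SF, 33), (Ned, 16, grey, SF, 22), (Ned, 16, grey, SF, 23), (Ned, 16, grey, SF, 33), (Ola, 34, blue, BOS, 40), (Pat, 39, black, SF, 22), (Pat, 39, black, SF, 23), (Pat, 39, black, SF, 33)}.
Filtering on sname = Jo leaves {(Jo, 16, blue, SF, 22), (Jo, 16, blue, SF, 23), (Jo, 16, blue, SF, 33), (Jo, 16, grey, SF, 22), (Jo, 16, grey, SF, 23), (Jo, 16, grey, SF, 33)}.
Filtering on color ≠ blue leaves {(Jo, 16, grey, SF, 22), (Jo, 16, grey, SF, 23), (Jo, 16, grey, SF, 33)}.
π_{city, cost, color} gives {(SF, 16, grey)} (2 duplicate(s) eliminated).

{(SF, 16, grey)}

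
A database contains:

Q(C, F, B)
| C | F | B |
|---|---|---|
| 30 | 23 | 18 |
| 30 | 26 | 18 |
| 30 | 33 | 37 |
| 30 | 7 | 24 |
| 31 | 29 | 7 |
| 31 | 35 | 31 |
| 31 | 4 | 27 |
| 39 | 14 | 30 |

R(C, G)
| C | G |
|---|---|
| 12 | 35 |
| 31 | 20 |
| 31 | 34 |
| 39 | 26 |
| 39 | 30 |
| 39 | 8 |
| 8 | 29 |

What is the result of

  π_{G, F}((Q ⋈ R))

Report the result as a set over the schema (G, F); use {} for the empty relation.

{(20, 29), (20, 35), (20, 4), (26, 14), (30, 14), (34, 29), (34, 35), (34, 4), (8, 14)}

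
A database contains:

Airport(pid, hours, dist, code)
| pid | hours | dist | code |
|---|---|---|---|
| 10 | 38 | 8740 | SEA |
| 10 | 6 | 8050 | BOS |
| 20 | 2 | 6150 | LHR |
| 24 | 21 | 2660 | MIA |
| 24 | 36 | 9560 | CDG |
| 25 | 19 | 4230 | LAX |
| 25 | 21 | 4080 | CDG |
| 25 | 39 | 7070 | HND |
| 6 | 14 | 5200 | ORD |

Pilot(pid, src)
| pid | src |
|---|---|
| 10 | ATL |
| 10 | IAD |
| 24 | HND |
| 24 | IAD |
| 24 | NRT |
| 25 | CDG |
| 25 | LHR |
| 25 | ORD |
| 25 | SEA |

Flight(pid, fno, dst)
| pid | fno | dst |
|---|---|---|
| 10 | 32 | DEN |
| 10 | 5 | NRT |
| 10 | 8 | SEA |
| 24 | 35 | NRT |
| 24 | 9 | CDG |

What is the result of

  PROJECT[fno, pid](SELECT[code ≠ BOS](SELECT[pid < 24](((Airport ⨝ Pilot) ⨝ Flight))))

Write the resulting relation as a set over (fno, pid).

{(32, 10), (5, 10), (8, 10)}

Natural join on pid: {(10, 38, 8740, SEA, ATL), (10, 38, 8740, SEA, IAD), (10, 6, 8050, BOS, ATL), (10, 6, 8050, BOS, IAD), (24, 21, 2660, MIA, HND), (24, 21, 2660, MIA, IAD), (24, 21, 2660, MIA, NRT), (24, 36, 9560, CDG, HND), (24, 36, 9560, CDG, IAD), (24, 36, 9560, CDG, NRT), (25, 19, 4230, LAX, CDG), (25, 19, 4230, LAX, LHR), (25, 19, 4230, LAX, ORD), (25, 19, 4230, LAX, SEA), (25, 21, 4080, CDG, CDG), (25, 21, 4080, CDG, LHR), (25, 21, 4080, CDG, ORD), (25, 21, 4080, CDG, SEA), (25, 39, 7070, HND, CDG), (25, 39, 7070, HND, LHR), (25, 39, 7070, HND, ORD), (25, 39, 7070, HND, SEA)}
Natural join on pid: {(10, 38, 8740, SEA, ATL, 32, DEN), (10, 38, 8740, SEA, ATL, 5, NRT), (10, 38, 8740, SEA, ATL, 8, SEA), (10, 38, 8740, SEA, IAD, 32, DEN), (10, 38, 8740, SEA, IAD, 5, NRT), (10, 38, 8740, SEA, IAD, 8, SEA), (10, 6, 8050, BOS, ATL, 32, DEN), (10, 6, 8050, BOS, ATL, 5, NRT), (10, 6, 8050, BOS, ATL, 8, SEA), (10, 6, 8050, BOS, IAD, 32, DEN), (10, 6, 8050, BOS, IAD, 5, NRT), (10, 6, 8050, BOS, IAD, 8, SEA), (24, 21, 2660, MIA, HND, 35, NRT), (24, 21, 2660, MIA, HND, 9, CDG), (24, 21, 2660, MIA, IAD, 35, NRT), (24, 21, 2660, MIA, IAD, 9, CDG), (24, 21, 2660, MIA, NRT, 35, NRT), (24, 21, 2660, MIA, NRT, 9, CDG), (24, 36, 9560, CDG, HND, 35, NRT), (24, 36, 9560, CDG, HND, 9, CDG), (24, 36, 9560, CDG, IAD, 35, NRT), (24, 36, 9560, CDG, IAD, 9, CDG), (24, 36, 9560, CDG, NRT, 35, NRT), (24, 36, 9560, CDG, NRT, 9, CDG)}
Apply σ_{pid < 24}; surviving tuples: {(10, 38, 8740, SEA, ATL, 32, DEN), (10, 38, 8740, SEA, ATL, 5, NRT), (10, 38, 8740, SEA, ATL, 8, SEA), (10, 38, 8740, SEA, IAD, 32, DEN), (10, 38, 8740, SEA, IAD, 5, NRT), (10, 38, 8740, SEA, IAD, 8, SEA), (10, 6, 8050, BOS, ATL, 32, DEN), (10, 6, 8050, BOS, ATL, 5, NRT), (10, 6, 8050, BOS, ATL, 8, SEA), (10, 6, 8050, BOS, IAD, 32, DEN), (10, 6, 8050, BOS, IAD, 5, NRT), (10, 6, 8050, BOS, IAD, 8, SEA)}
Apply σ_{code ≠ BOS}; surviving tuples: {(10, 38, 8740, SEA, ATL, 32, DEN), (10, 38, 8740, SEA, ATL, 5, NRT), (10, 38, 8740, SEA, ATL, 8, SEA), (10, 38, 8740, SEA, IAD, 32, DEN), (10, 38, 8740, SEA, IAD, 5, NRT), (10, 38, 8740, SEA, IAD, 8, SEA)}
π_{fno, pid} gives {(32, 10), (5, 10), (8, 10)} (3 duplicate(s) eliminated).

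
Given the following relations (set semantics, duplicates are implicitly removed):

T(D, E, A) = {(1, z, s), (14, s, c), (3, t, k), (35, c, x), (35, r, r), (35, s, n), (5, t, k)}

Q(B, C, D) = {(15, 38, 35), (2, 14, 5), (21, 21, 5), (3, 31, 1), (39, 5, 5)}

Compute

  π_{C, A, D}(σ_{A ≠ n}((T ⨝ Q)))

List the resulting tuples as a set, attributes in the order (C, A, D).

{(14, k, 5), (21, k, 5), (31, s, 1), (38, r, 35), (38, x, 35), (5, k, 5)}

Joining T and Q on D yields {(1, z, s, 3, 31), (35, c, x, 15, 38), (35, r, r, 15, 38), (35, s, n, 15, 38), (5, t, k, 2, 14), (5, t, k, 21, 21), (5, t, k, 39, 5)}.
Selection A ≠ n: {(1, z, s, 3, 31), (35, c, x, 15, 38), (35, r, r, 15, 38), (5, t, k, 2, 14), (5, t, k, 21, 21), (5, t, k, 39, 5)}
π[C, A, D]: project onto (C, A, D) → {(14, k, 5), (21, k, 5), (31, s, 1), (38, r, 35), (38, x, 35), (5, k, 5)}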